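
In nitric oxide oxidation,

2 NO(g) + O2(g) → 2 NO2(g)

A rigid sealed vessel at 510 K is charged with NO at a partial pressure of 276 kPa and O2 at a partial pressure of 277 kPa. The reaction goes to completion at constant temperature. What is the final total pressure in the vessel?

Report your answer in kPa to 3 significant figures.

With V and T fixed, P_i ∝ n_i, so the mole ratios apply directly to partial pressures at 510 K.
P(O2) required for 276 kPa of NO = (1/2) × 276 = 138.0 kPa; available 277 kPa, so NO is limiting.
P(O2) remaining = 277 − (1/2) × 276 = 139.0 kPa
P(gaseous products) = (2)/2 × 276 = 276.0 kPa
P_total at 510 K = 139.0 + 276.0 = 415.0 kPa

415 kPa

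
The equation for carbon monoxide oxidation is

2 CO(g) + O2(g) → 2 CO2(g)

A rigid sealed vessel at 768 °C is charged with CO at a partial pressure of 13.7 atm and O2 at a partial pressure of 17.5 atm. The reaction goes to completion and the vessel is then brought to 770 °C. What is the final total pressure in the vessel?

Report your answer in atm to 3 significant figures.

24.4 atm

Because the vessel is rigid and T is held at 768 °C, work the stoichiometry in partial pressures (P_i = n_iRT/V).
P(O2) required for 13.7 atm of CO = (1/2) × 13.7 = 6.850 atm; available 17.5 atm, so CO is limiting.
P(O2) remaining = 17.5 − (1/2) × 13.7 = 10.65 atm
P(gaseous products) = (2)/2 × 13.7 = 13.70 atm
P_total at 768 °C = 10.65 + 13.70 = 24.35 atm
Scaling to 770 °C: P = 24.35 × 1043.15/1041.15 = 24.40 atm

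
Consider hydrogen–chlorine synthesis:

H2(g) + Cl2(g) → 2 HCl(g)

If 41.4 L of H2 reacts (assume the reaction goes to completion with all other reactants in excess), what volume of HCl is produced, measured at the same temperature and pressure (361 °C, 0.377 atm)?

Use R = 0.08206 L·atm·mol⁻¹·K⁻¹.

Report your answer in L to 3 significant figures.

82.8 L

At constant T and P, gas volumes are in the mole ratio: V(HCl) = (2/1) × 41.4 = 82.80 L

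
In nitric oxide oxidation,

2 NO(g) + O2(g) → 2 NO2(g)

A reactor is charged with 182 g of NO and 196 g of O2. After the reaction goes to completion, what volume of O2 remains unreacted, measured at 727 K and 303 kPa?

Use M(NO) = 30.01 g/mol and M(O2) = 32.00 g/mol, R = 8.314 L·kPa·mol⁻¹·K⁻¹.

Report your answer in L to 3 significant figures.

n(NO) = 182 / 30.01 = 6.065 mol
n(O2) = 196 / 32.00 = 6.125 mol
For 6.065 mol NO, stoichiometry requires (1/2) × 6.065 = 3.033 mol O2; 6.125 mol is available, so NO is limiting.
n(O2) consumed = (1/2) × 6.065 = 3.033 mol; remaining = 6.125 − 3.033 = 3.092 mol
V(O2) = nRT/P = 3.092 × 8.314 × 727 / 303 = 61.68 L

61.7 L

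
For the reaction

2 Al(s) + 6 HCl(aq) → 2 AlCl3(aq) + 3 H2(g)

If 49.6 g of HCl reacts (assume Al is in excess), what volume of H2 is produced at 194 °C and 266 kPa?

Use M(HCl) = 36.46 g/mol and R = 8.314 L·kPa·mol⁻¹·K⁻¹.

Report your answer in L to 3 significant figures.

n(HCl) = 49.60 / 36.46 = 1.360 mol
n(H2) = (3/6) × 1.360 = 0.6800 mol
V = nRT/P = 0.6800 × 8.314 × 467.15 / 266 = 9.929 L

9.93 L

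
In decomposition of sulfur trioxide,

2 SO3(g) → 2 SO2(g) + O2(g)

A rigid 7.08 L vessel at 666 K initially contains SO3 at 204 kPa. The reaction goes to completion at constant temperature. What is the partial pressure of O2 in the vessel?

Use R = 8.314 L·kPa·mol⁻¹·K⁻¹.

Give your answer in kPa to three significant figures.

n(SO3)₀ = PV/RT = (204 × 7.08) / (8.314 × 666) = 0.2608 mol
n(O2) = (1/2) × 0.2608 = 0.1304 mol
P(O2) = nRT/V = 0.1304 × 8.314 × 666 / 7.08 = 102.0 kPa

102 kPa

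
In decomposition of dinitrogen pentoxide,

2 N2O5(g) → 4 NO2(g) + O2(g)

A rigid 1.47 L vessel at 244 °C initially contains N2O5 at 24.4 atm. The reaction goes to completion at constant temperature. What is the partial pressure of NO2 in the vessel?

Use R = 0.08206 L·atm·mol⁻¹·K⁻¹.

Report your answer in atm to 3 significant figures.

n(N2O5)₀ = PV/RT = (24.4 × 1.47) / (0.08206 × 517.15) = 0.8452 mol
n(NO2) = (4/2) × 0.8452 = 1.690 mol
P(NO2) = nRT/V = 1.690 × 0.08206 × 517.15 / 1.47 = 48.79 atm

48.8 atm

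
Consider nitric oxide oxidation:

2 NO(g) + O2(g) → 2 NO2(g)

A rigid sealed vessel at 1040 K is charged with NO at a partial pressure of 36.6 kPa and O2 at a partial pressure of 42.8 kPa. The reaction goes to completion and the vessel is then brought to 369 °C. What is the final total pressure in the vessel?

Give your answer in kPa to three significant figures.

Because the vessel is rigid and T is held at 1040 K, work the stoichiometry in partial pressures (P_i = n_iRT/V).
P(O2) required for 36.6 kPa of NO = (1/2) × 36.6 = 18.30 kPa; available 42.8 kPa, so NO is limiting.
P(O2) remaining = 42.8 − (1/2) × 36.6 = 24.50 kPa
P(gaseous products) = (2)/2 × 36.6 = 36.60 kPa
P_total at 1040 K = 24.50 + 36.60 = 61.10 kPa
Scaling to 369 °C: P = 61.10 × 642.15/1040 = 37.73 kPa

37.7 kPa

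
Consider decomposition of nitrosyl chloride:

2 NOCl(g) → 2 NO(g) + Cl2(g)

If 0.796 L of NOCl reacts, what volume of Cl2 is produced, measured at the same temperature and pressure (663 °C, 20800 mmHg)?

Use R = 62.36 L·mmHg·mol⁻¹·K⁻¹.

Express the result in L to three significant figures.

0.398 L

At constant T and P, gas volumes are in the mole ratio: V(Cl2) = (1/2) × 0.796 = 0.3980 L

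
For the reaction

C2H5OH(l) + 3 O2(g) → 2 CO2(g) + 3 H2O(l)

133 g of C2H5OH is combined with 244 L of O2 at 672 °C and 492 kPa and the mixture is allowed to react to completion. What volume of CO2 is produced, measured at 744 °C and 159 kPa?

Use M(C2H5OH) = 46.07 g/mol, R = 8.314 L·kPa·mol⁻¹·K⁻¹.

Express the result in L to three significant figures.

n(C2H5OH) = 133 / 46.07 = 2.887 mol
n(O2) = PV/RT = (492 × 244) / (8.314 × 945.15) = 15.28 mol
For 2.887 mol C2H5OH, stoichiometry requires (3/1) × 2.887 = 8.661 mol O2; 15.28 mol is available, so C2H5OH is limiting.
n(CO2) = (2/1) × 2.887 = 5.774 mol
V(CO2) = nRT/P = 5.774 × 8.314 × 1017.15 / 159 = 307.1 L

307 L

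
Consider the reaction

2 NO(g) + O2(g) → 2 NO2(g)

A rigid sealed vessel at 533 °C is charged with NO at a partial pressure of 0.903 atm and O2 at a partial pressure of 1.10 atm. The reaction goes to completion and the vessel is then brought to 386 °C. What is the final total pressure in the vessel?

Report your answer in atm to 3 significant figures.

At constant V, partial pressures at 533 °C are proportional to moles, so apply stoichiometry directly to pressures.
P(O2) required for 0.903 atm of NO = (1/2) × 0.903 = 0.4515 atm; available 1.10 atm, so NO is limiting.
P(O2) remaining = 1.10 − (1/2) × 0.903 = 0.6485 atm
P(gaseous products) = (2)/2 × 0.903 = 0.9030 atm
P_total at 533 °C = 0.6485 + 0.9030 = 1.551 atm
Scaling to 386 °C: P = 1.551 × 659.15/806.15 = 1.268 atm

1.27 atm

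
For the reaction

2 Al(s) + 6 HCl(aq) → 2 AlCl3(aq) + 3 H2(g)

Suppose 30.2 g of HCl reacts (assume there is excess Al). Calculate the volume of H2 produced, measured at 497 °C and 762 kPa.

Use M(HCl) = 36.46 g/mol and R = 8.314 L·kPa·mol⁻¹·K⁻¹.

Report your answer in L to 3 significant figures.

n(HCl) = 30.20 / 36.46 = 0.8283 mol
n(H2) = (3/6) × 0.8283 = 0.4142 mol
V = nRT/P = 0.4142 × 8.314 × 770.15 / 762 = 3.480 L

3.48 L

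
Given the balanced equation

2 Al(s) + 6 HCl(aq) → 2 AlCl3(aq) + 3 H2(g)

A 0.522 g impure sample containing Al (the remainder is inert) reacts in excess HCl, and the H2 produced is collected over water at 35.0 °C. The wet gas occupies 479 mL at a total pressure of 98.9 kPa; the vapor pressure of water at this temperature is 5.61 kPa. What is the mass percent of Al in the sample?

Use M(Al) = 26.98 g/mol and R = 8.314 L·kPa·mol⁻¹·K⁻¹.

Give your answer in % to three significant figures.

60.1 %

P(H2) = 98.9 − 5.61 = 93.29 kPa
n(H2) = PV/RT = (93.29 × 0.4790) / (8.314 × 308.15) = 0.01744 mol
n(Al) = (2/3) × 0.01744 = 0.01163 mol
m(Al) = 0.01163 × 26.98 = 0.3138 g
%Al = 0.3138 / 0.522 × 100 = 60.11%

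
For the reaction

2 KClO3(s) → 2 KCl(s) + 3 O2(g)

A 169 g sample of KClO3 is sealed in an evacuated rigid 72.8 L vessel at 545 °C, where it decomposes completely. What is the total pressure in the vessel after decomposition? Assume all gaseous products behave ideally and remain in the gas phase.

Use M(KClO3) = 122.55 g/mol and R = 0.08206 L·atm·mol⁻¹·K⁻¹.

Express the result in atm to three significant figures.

1.91 atm

n(KClO3) = 169 / 122.55 = 1.379 mol
n(gas produced) = (3/2) × 1.379 = 2.069 mol
P = nRT/V = 2.069 × 0.08206 × 818.15 / 72.8 = 1.908 atm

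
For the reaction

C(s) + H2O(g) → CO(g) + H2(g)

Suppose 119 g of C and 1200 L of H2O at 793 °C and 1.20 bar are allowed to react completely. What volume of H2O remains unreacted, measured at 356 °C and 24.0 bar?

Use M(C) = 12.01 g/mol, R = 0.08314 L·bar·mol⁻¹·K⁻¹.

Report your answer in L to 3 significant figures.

13.8 L

n(C) = 119 / 12.01 = 9.908 mol
n(H2O) = PV/RT = (1.20 × 1200) / (0.08314 × 1066.15) = 16.25 mol
For 9.908 mol C, stoichiometry requires (1/1) × 9.908 = 9.908 mol H2O; 16.25 mol is available, so C is limiting.
n(H2O) consumed = (1/1) × 9.908 = 9.908 mol; remaining = 16.25 − 9.908 = 6.342 mol
V(H2O) = nRT/P = 6.342 × 0.08314 × 629.15 / 24.0 = 13.82 L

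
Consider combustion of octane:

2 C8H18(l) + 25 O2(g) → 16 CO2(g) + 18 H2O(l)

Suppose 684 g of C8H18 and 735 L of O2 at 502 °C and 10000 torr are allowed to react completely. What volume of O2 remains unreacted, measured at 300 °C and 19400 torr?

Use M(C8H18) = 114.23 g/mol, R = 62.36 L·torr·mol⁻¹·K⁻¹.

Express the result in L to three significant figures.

142 L

n(C8H18) = 684 / 114.23 = 5.988 mol
n(O2) = PV/RT = (10000 × 735) / (62.36 × 775.15) = 152.1 mol
For 5.988 mol C8H18, stoichiometry requires (25/2) × 5.988 = 74.85 mol O2; 152.1 mol is available, so C8H18 is limiting.
n(O2) consumed = (25/2) × 5.988 = 74.85 mol; remaining = 152.1 − 74.85 = 77.25 mol
V(O2) = nRT/P = 77.25 × 62.36 × 573.15 / 19400 = 142.3 L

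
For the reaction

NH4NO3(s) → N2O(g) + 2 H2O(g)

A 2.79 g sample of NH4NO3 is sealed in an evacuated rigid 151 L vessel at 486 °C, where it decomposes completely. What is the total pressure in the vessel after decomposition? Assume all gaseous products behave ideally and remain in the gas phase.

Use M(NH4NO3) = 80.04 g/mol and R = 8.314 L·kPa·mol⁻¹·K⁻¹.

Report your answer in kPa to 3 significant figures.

n(NH4NO3) = 2.79 / 80.04 = 0.03486 mol
n(gas produced) = (3/1) × 0.03486 = 0.1046 mol
P = nRT/V = 0.1046 × 8.314 × 759.15 / 151 = 4.372 kPa

4.37 kPa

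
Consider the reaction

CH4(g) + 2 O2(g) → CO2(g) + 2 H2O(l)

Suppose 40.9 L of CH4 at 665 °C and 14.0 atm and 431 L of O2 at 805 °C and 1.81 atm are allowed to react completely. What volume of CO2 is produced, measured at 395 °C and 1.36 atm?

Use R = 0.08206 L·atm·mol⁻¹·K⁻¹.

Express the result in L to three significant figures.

178 L

n(CH4) = PV/RT = (14.0 × 40.9) / (0.08206 × 938.15) = 7.438 mol
n(O2) = PV/RT = (1.81 × 431) / (0.08206 × 1078.15) = 8.817 mol
For 7.438 mol CH4, stoichiometry requires (2/1) × 7.438 = 14.88 mol O2; 8.817 mol is available, so O2 is limiting.
n(CO2) = (1/2) × 8.817 = 4.409 mol
V(CO2) = nRT/P = 4.409 × 0.08206 × 668.15 / 1.36 = 177.7 L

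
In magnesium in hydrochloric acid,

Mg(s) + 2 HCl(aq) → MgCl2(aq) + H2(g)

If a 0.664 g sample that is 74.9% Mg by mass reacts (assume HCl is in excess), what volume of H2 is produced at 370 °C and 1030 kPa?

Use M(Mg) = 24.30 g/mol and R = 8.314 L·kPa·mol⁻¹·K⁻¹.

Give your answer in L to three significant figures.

mass of Mg = 0.664 × 74.9/100 = 0.4973 g
n(Mg) = 0.4973 / 24.30 = 0.02047 mol
n(H2) = (1/1) × 0.02047 = 0.02047 mol
V = nRT/P = 0.02047 × 8.314 × 643.15 / 1030 = 0.1063 L

0.106 L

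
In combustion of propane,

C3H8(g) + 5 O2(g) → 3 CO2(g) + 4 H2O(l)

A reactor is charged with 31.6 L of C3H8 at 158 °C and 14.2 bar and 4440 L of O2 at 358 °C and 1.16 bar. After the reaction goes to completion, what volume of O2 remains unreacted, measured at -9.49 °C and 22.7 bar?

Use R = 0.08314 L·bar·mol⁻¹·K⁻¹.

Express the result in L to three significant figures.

n(C3H8) = PV/RT = (14.2 × 31.6) / (0.08314 × 431.15) = 12.52 mol
n(O2) = PV/RT = (1.16 × 4440) / (0.08314 × 631.15) = 98.15 mol
For 12.52 mol C3H8, stoichiometry requires (5/1) × 12.52 = 62.60 mol O2; 98.15 mol is available, so C3H8 is limiting.
n(O2) consumed = (5/1) × 12.52 = 62.60 mol; remaining = 98.15 − 62.60 = 35.55 mol
V(O2) = nRT/P = 35.55 × 0.08314 × 263.66 / 22.7 = 34.33 L

34.3 L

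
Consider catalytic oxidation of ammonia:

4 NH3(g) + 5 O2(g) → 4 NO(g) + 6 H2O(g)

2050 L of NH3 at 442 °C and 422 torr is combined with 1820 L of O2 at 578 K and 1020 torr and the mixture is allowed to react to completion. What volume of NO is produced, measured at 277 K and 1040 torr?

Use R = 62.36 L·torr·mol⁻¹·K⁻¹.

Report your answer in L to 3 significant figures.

n(NH3) = PV/RT = (422 × 2050) / (62.36 × 715.15) = 19.40 mol
n(O2) = PV/RT = (1020 × 1820) / (62.36 × 578) = 51.50 mol
For 19.40 mol NH3, stoichiometry requires (5/4) × 19.40 = 24.25 mol O2; 51.50 mol is available, so NH3 is limiting.
n(NO) = (4/4) × 19.40 = 19.40 mol
V(NO) = nRT/P = 19.40 × 62.36 × 277 / 1040 = 322.2 L

322 L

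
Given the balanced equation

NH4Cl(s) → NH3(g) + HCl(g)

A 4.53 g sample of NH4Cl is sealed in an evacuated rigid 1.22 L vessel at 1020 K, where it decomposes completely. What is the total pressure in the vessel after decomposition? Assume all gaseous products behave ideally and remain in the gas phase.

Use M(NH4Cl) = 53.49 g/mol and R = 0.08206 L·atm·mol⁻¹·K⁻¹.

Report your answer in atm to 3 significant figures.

n(NH4Cl) = 4.53 / 53.49 = 0.08469 mol
n(gas produced) = (2/1) × 0.08469 = 0.1694 mol
P = nRT/V = 0.1694 × 0.08206 × 1020 / 1.22 = 11.62 atm

11.6 atm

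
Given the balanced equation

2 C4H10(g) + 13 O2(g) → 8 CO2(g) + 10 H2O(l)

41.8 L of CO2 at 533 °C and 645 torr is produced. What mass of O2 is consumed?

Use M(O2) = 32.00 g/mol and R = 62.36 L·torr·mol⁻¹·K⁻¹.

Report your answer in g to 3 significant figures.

n(CO2) = PV/RT = (645 × 41.8) / (62.36 × 806.15) = 0.5363 mol
n(O2) = (13/8) × 0.5363 = 0.8715 mol
m(O2) = 0.8715 × 32.00 = 27.89 g

27.9 g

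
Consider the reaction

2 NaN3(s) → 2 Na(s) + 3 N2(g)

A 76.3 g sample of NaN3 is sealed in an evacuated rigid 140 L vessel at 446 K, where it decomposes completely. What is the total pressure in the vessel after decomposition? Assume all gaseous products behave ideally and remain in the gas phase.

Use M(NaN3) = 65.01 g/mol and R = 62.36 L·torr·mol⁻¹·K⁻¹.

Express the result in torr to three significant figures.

350 torr

n(NaN3) = 76.3 / 65.01 = 1.174 mol
n(gas produced) = (3/2) × 1.174 = 1.761 mol
P = nRT/V = 1.761 × 62.36 × 446 / 140 = 349.8 torr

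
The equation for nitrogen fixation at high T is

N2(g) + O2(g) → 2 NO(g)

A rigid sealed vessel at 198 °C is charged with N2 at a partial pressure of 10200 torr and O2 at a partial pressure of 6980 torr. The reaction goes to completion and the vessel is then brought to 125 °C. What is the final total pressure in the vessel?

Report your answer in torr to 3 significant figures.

Because the vessel is rigid and T is held at 198 °C, work the stoichiometry in partial pressures (P_i = n_iRT/V).
P(O2) required for 10200 torr of N2 = (1/1) × 10200 = 10200 torr; available 6980 torr, so O2 is limiting.
P(N2) remaining = 10200 − (1/1) × 6980 = 3220 torr
P(gaseous products) = (2)/1 × 6980 = 13960 torr
P_total at 198 °C = 3220 + 13960 = 17180 torr
Scaling to 125 °C: P = 17180 × 398.15/471.15 = 14520 torr

14500 torr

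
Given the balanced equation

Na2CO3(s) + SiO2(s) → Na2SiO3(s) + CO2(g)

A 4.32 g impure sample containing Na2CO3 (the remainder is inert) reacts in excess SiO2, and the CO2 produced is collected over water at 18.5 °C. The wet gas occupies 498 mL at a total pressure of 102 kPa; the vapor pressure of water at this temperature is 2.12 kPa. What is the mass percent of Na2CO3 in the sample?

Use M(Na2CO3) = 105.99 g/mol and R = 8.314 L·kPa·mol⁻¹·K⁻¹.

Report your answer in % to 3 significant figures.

50.3 %

P(CO2) = 102 − 2.12 = 99.88 kPa
n(CO2) = PV/RT = (99.88 × 0.4980) / (8.314 × 291.65) = 0.02051 mol
n(Na2CO3) = (1/1) × 0.02051 = 0.02051 mol
m(Na2CO3) = 0.02051 × 105.99 = 2.174 g
%Na2CO3 = 2.174 / 4.32 × 100 = 50.32%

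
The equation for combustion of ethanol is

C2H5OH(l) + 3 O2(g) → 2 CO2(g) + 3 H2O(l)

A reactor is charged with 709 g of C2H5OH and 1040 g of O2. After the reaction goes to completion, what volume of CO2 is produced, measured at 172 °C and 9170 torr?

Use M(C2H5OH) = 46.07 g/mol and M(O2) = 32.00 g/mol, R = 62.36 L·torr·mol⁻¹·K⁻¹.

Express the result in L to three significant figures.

65.6 L

n(C2H5OH) = 709 / 46.07 = 15.39 mol
n(O2) = 1040 / 32.00 = 32.50 mol
For 15.39 mol C2H5OH, stoichiometry requires (3/1) × 15.39 = 46.17 mol O2; 32.50 mol is available, so O2 is limiting.
n(CO2) = (2/3) × 32.50 = 21.67 mol
V(CO2) = nRT/P = 21.67 × 62.36 × 445.15 / 9170 = 65.60 L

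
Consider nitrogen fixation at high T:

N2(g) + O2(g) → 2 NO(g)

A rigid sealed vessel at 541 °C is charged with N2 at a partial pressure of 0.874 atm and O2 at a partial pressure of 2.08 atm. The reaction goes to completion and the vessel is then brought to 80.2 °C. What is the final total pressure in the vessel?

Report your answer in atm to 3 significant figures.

1.28 atm

With V and T fixed, P_i ∝ n_i, so the mole ratios apply directly to partial pressures at 541 °C.
P(O2) required for 0.874 atm of N2 = (1/1) × 0.874 = 0.8740 atm; available 2.08 atm, so N2 is limiting.
P(O2) remaining = 2.08 − (1/1) × 0.874 = 1.206 atm
P(gaseous products) = (2)/1 × 0.874 = 1.748 atm
P_total at 541 °C = 1.206 + 1.748 = 2.954 atm
Scaling to 80.2 °C: P = 2.954 × 353.35/814.15 = 1.282 atm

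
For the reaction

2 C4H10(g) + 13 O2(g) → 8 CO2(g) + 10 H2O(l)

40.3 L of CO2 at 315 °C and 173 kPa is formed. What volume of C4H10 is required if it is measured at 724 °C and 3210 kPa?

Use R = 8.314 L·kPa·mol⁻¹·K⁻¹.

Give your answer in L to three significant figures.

0.921 L

n(CO2) = PV/RT = (173 × 40.3) / (8.314 × 588.15) = 1.426 mol
n(C4H10) = (2/8) × 1.426 = 0.3565 mol
V = nRT/P = 0.3565 × 8.314 × 997.15 / 3210 = 0.9207 L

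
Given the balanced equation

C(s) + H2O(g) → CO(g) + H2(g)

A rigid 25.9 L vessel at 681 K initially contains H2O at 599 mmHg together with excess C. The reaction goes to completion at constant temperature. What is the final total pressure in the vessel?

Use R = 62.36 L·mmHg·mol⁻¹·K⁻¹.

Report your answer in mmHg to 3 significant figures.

Since T and V are fixed, P_final/P_initial = n_final/n_initial = 2/1.
P_final = (2/1) × 599 = 1198 mmHg

1200 mmHg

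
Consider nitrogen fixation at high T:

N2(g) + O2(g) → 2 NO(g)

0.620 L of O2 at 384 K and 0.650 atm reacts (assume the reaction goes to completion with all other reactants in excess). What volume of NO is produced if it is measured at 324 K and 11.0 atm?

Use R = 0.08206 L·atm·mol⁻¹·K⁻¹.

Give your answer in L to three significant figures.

0.0618 L

n(O2) = PV/RT = (0.650 × 0.620) / (0.08206 × 384) = 0.01279 mol
n(NO) = (2/1) × 0.01279 = 0.02558 mol
V = nRT/P = 0.02558 × 0.08206 × 324 / 11.0 = 0.06183 L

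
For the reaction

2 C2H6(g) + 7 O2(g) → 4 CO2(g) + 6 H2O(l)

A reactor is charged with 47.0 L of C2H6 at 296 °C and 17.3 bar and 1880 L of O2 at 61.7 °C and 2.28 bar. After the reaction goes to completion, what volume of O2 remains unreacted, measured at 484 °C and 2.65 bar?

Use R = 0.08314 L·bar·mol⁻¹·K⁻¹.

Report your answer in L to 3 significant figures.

n(C2H6) = PV/RT = (17.3 × 47.0) / (0.08314 × 569.15) = 17.18 mol
n(O2) = PV/RT = (2.28 × 1880) / (0.08314 × 334.85) = 154.0 mol
For 17.18 mol C2H6, stoichiometry requires (7/2) × 17.18 = 60.13 mol O2; 154.0 mol is available, so C2H6 is limiting.
n(O2) consumed = (7/2) × 17.18 = 60.13 mol; remaining = 154.0 − 60.13 = 93.87 mol
V(O2) = nRT/P = 93.87 × 0.08314 × 757.15 / 2.65 = 2230 L

2230 L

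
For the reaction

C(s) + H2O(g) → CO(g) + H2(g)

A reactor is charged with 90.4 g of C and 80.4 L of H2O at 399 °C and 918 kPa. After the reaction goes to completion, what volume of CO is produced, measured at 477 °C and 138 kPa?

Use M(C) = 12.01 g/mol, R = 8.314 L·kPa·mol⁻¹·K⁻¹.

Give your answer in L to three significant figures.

340 L

n(C) = 90.4 / 12.01 = 7.527 mol
n(H2O) = PV/RT = (918 × 80.4) / (8.314 × 672.15) = 13.21 mol
For 7.527 mol C, stoichiometry requires (1/1) × 7.527 = 7.527 mol H2O; 13.21 mol is available, so C is limiting.
n(CO) = (1/1) × 7.527 = 7.527 mol
V(CO) = nRT/P = 7.527 × 8.314 × 750.15 / 138 = 340.2 L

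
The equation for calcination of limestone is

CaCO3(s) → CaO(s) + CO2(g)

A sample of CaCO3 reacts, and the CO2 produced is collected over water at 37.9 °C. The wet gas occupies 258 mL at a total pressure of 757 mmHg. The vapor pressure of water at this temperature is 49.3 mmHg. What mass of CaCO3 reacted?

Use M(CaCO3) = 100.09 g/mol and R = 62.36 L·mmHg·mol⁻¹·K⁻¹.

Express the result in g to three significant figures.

P(CO2) = 757 − 49.3 = 707.7 mmHg
n(CO2) = PV/RT = (707.7 × 0.2580) / (62.36 × 311.05) = 0.009413 mol
n(CaCO3) = (1/1) × 0.009413 = 0.009413 mol
m(CaCO3) = 0.009413 × 100.09 = 0.9421 g

0.942 g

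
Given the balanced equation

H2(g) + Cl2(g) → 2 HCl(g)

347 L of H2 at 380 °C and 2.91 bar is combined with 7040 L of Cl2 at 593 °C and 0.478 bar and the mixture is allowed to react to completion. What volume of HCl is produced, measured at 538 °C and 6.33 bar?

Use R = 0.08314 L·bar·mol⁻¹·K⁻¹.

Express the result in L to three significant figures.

396 L

n(H2) = PV/RT = (2.91 × 347) / (0.08314 × 653.15) = 18.60 mol
n(Cl2) = PV/RT = (0.478 × 7040) / (0.08314 × 866.15) = 46.73 mol
For 18.60 mol H2, stoichiometry requires (1/1) × 18.60 = 18.60 mol Cl2; 46.73 mol is available, so H2 is limiting.
n(HCl) = (2/1) × 18.60 = 37.20 mol
V(HCl) = nRT/P = 37.20 × 0.08314 × 811.15 / 6.33 = 396.3 L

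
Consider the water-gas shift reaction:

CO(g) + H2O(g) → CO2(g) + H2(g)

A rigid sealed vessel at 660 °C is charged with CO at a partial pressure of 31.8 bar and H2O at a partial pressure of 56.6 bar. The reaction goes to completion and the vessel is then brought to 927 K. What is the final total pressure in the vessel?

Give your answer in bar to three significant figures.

87.8 bar

With V and T fixed, P_i ∝ n_i, so the mole ratios apply directly to partial pressures at 660 °C.
P(H2O) required for 31.8 bar of CO = (1/1) × 31.8 = 31.80 bar; available 56.6 bar, so CO is limiting.
P(H2O) remaining = 56.6 − (1/1) × 31.8 = 24.80 bar
P(gaseous products) = (1+1)/1 × 31.8 = 63.60 bar
P_total at 660 °C = 24.80 + 63.60 = 88.40 bar
Scaling to 927 K: P = 88.40 × 927/933.15 = 87.82 bar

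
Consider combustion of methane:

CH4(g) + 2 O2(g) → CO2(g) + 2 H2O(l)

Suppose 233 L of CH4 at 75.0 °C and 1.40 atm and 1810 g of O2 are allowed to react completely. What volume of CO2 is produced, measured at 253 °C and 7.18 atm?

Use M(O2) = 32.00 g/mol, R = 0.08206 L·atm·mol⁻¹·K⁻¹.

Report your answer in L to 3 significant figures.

68.7 L

n(CH4) = PV/RT = (1.40 × 233) / (0.08206 × 348.15) = 11.42 mol
n(O2) = 1810 / 32.00 = 56.56 mol
For 11.42 mol CH4, stoichiometry requires (2/1) × 11.42 = 22.84 mol O2; 56.56 mol is available, so CH4 is limiting.
n(CO2) = (1/1) × 11.42 = 11.42 mol
V(CO2) = nRT/P = 11.42 × 0.08206 × 526.15 / 7.18 = 68.67 L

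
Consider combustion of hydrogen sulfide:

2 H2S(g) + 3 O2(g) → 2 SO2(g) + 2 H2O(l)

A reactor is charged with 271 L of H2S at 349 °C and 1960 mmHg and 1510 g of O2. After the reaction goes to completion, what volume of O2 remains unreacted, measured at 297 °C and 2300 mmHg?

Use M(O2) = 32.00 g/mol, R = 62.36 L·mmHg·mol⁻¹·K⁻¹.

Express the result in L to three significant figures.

n(H2S) = PV/RT = (1960 × 271) / (62.36 × 622.15) = 13.69 mol
n(O2) = 1510 / 32.00 = 47.19 mol
For 13.69 mol H2S, stoichiometry requires (3/2) × 13.69 = 20.54 mol O2; 47.19 mol is available, so H2S is limiting.
n(O2) consumed = (3/2) × 13.69 = 20.54 mol; remaining = 47.19 − 20.54 = 26.65 mol
V(O2) = nRT/P = 26.65 × 62.36 × 570.15 / 2300 = 412.0 L

412 L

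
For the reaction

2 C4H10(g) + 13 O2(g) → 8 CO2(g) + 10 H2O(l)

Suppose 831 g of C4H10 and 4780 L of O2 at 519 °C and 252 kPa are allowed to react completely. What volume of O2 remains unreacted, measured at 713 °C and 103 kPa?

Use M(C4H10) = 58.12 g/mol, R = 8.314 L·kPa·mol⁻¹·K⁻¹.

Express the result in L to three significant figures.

7160 L

n(C4H10) = 831 / 58.12 = 14.30 mol
n(O2) = PV/RT = (252 × 4780) / (8.314 × 792.15) = 182.9 mol
For 14.30 mol C4H10, stoichiometry requires (13/2) × 14.30 = 92.95 mol O2; 182.9 mol is available, so C4H10 is limiting.
n(O2) consumed = (13/2) × 14.30 = 92.95 mol; remaining = 182.9 − 92.95 = 89.95 mol
V(O2) = nRT/P = 89.95 × 8.314 × 986.15 / 103 = 7160 L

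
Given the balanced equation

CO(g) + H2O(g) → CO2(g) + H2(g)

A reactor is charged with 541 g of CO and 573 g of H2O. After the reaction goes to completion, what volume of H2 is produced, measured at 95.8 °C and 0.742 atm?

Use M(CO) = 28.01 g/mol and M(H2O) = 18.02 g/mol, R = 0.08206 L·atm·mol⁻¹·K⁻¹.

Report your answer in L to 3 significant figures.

788 L

n(CO) = 541 / 28.01 = 19.31 mol
n(H2O) = 573 / 18.02 = 31.80 mol
For 19.31 mol CO, stoichiometry requires (1/1) × 19.31 = 19.31 mol H2O; 31.80 mol is available, so CO is limiting.
n(H2) = (1/1) × 19.31 = 19.31 mol
V(H2) = nRT/P = 19.31 × 0.08206 × 368.95 / 0.742 = 787.9 L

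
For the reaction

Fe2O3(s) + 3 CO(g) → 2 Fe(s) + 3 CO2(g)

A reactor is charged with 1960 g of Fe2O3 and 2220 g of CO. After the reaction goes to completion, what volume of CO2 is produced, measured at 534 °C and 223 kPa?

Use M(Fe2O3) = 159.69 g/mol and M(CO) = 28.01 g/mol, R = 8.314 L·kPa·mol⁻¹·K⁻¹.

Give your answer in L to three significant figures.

n(Fe2O3) = 1960 / 159.69 = 12.27 mol
n(CO) = 2220 / 28.01 = 79.26 mol
For 12.27 mol Fe2O3, stoichiometry requires (3/1) × 12.27 = 36.81 mol CO; 79.26 mol is available, so Fe2O3 is limiting.
n(CO2) = (3/1) × 12.27 = 36.81 mol
V(CO2) = nRT/P = 36.81 × 8.314 × 807.15 / 223 = 1108 L

1110 L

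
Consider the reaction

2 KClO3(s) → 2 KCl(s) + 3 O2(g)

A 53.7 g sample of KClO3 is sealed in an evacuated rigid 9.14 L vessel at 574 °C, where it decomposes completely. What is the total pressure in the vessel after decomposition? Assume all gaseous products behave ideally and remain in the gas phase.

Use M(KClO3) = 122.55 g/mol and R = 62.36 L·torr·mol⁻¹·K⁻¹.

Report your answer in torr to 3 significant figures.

n(KClO3) = 53.7 / 122.55 = 0.4382 mol
n(gas produced) = (3/2) × 0.4382 = 0.6573 mol
P = nRT/V = 0.6573 × 62.36 × 847.15 / 9.14 = 3799 torr

3800 torr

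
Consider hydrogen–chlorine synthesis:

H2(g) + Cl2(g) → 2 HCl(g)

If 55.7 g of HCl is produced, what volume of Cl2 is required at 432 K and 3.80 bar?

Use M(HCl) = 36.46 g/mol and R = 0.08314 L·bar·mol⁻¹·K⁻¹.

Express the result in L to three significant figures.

n(HCl) = 55.70 / 36.46 = 1.528 mol
n(Cl2) = (1/2) × 1.528 = 0.7640 mol
V = nRT/P = 0.7640 × 0.08314 × 432 / 3.80 = 7.221 L

7.22 L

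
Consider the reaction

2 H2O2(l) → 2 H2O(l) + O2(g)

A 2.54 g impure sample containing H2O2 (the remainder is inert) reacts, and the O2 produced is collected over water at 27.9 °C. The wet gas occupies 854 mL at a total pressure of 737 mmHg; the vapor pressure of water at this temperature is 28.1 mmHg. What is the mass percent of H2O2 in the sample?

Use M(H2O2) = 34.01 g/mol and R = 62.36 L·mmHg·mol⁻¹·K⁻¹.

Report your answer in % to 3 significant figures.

86.4 %

P(O2) = 737 − 28.1 = 708.9 mmHg
n(O2) = PV/RT = (708.9 × 0.8540) / (62.36 × 301.05) = 0.03225 mol
n(H2O2) = (2/1) × 0.03225 = 0.06450 mol
m(H2O2) = 0.06450 × 34.01 = 2.194 g
%H2O2 = 2.194 / 2.54 × 100 = 86.38%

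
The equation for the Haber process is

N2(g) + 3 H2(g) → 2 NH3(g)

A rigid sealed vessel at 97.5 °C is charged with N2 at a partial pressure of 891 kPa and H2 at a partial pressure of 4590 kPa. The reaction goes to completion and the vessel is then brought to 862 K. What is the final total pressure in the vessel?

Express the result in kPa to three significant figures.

With V and T fixed, P_i ∝ n_i, so the mole ratios apply directly to partial pressures at 97.5 °C.
P(H2) required for 891 kPa of N2 = (3/1) × 891 = 2673 kPa; available 4590 kPa, so N2 is limiting.
P(H2) remaining = 4590 − (3/1) × 891 = 1917 kPa
P(gaseous products) = (2)/1 × 891 = 1782 kPa
P_total at 97.5 °C = 1917 + 1782 = 3699 kPa
Scaling to 862 K: P = 3699 × 862/370.65 = 8603 kPa

8600 kPa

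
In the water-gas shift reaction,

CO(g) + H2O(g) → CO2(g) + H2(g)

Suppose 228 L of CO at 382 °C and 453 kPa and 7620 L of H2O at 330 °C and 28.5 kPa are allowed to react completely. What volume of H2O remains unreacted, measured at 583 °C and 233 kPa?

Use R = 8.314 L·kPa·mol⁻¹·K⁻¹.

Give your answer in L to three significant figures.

n(CO) = PV/RT = (453 × 228) / (8.314 × 655.15) = 18.96 mol
n(H2O) = PV/RT = (28.5 × 7620) / (8.314 × 603.15) = 43.31 mol
For 18.96 mol CO, stoichiometry requires (1/1) × 18.96 = 18.96 mol H2O; 43.31 mol is available, so CO is limiting.
n(H2O) consumed = (1/1) × 18.96 = 18.96 mol; remaining = 43.31 − 18.96 = 24.35 mol
V(H2O) = nRT/P = 24.35 × 8.314 × 856.15 / 233 = 743.9 L

744 L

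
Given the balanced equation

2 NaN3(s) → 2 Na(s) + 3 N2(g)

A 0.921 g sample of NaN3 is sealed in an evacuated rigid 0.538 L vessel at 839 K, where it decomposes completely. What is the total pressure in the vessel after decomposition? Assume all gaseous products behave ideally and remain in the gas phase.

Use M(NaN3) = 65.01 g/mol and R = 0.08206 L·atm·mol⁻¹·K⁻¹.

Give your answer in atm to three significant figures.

n(NaN3) = 0.921 / 65.01 = 0.01417 mol
n(gas produced) = (3/2) × 0.01417 = 0.02125 mol
P = nRT/V = 0.02125 × 0.08206 × 839 / 0.538 = 2.719 atm

2.72 atm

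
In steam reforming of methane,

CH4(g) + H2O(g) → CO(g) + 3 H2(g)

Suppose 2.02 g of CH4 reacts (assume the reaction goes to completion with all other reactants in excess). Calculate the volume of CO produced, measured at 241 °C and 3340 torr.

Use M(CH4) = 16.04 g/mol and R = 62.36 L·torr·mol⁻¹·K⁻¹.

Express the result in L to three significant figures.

n(CH4) = 2.020 / 16.04 = 0.1259 mol
n(CO) = (1/1) × 0.1259 = 0.1259 mol
V = nRT/P = 0.1259 × 62.36 × 514.15 / 3340 = 1.209 L

1.21 L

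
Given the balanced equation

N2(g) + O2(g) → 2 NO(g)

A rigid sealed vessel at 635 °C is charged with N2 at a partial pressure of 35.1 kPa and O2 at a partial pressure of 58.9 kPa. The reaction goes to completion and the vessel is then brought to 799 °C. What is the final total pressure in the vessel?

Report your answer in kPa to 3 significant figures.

With V and T fixed, P_i ∝ n_i, so the mole ratios apply directly to partial pressures at 635 °C.
P(O2) required for 35.1 kPa of N2 = (1/1) × 35.1 = 35.10 kPa; available 58.9 kPa, so N2 is limiting.
P(O2) remaining = 58.9 − (1/1) × 35.1 = 23.80 kPa
P(gaseous products) = (2)/1 × 35.1 = 70.20 kPa
P_total at 635 °C = 23.80 + 70.20 = 94.00 kPa
Scaling to 799 °C: P = 94.00 × 1072.15/908.15 = 111.0 kPa

111 kPa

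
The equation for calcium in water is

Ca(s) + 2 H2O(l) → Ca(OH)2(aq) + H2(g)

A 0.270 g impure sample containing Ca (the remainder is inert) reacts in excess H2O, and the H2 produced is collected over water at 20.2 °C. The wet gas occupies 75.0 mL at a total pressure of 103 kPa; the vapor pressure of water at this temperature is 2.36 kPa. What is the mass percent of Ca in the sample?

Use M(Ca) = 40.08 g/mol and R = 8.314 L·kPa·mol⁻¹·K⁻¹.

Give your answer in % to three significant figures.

45.9 %

P(H2) = 103 − 2.36 = 100.6 kPa
n(H2) = PV/RT = (100.6 × 0.07500) / (8.314 × 293.35) = 0.003094 mol
n(Ca) = (1/1) × 0.003094 = 0.003094 mol
m(Ca) = 0.003094 × 40.08 = 0.1240 g
%Ca = 0.1240 / 0.270 × 100 = 45.93%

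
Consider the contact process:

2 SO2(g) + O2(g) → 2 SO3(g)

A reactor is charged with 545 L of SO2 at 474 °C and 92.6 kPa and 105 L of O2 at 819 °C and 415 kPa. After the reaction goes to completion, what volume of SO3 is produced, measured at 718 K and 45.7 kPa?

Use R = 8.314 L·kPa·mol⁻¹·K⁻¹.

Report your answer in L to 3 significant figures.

1060 L

n(SO2) = PV/RT = (92.6 × 545) / (8.314 × 747.15) = 8.124 mol
n(O2) = PV/RT = (415 × 105) / (8.314 × 1092.15) = 4.799 mol
For 8.124 mol SO2, stoichiometry requires (1/2) × 8.124 = 4.062 mol O2; 4.799 mol is available, so SO2 is limiting.
n(SO3) = (2/2) × 8.124 = 8.124 mol
V(SO3) = nRT/P = 8.124 × 8.314 × 718 / 45.7 = 1061 L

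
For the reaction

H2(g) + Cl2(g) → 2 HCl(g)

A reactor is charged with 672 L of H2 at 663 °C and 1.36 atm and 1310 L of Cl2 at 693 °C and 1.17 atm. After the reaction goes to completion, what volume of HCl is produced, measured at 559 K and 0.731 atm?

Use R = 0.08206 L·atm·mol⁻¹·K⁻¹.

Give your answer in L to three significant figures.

n(H2) = PV/RT = (1.36 × 672) / (0.08206 × 936.15) = 11.90 mol
n(Cl2) = PV/RT = (1.17 × 1310) / (0.08206 × 966.15) = 19.33 mol
For 11.90 mol H2, stoichiometry requires (1/1) × 11.90 = 11.90 mol Cl2; 19.33 mol is available, so H2 is limiting.
n(HCl) = (2/1) × 11.90 = 23.80 mol
V(HCl) = nRT/P = 23.80 × 0.08206 × 559 / 0.731 = 1493 L

1490 L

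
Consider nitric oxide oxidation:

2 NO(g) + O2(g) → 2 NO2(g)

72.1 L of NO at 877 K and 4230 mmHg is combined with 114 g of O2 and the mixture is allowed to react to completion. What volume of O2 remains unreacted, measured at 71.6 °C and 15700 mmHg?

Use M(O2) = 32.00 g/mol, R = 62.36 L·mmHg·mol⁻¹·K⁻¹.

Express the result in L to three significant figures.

n(NO) = PV/RT = (4230 × 72.1) / (62.36 × 877) = 5.577 mol
n(O2) = 114 / 32.00 = 3.562 mol
For 5.577 mol NO, stoichiometry requires (1/2) × 5.577 = 2.788 mol O2; 3.562 mol is available, so NO is limiting.
n(O2) consumed = (1/2) × 5.577 = 2.788 mol; remaining = 3.562 − 2.788 = 0.7740 mol
V(O2) = nRT/P = 0.7740 × 62.36 × 344.75 / 15700 = 1.060 L

1.06 L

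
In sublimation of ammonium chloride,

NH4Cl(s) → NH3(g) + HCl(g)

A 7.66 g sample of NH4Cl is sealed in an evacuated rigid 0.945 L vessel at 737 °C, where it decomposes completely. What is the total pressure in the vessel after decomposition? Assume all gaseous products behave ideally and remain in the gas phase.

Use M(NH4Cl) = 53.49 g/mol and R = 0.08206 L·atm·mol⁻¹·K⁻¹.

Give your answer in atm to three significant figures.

n(NH4Cl) = 7.66 / 53.49 = 0.1432 mol
n(gas produced) = (2/1) × 0.1432 = 0.2864 mol
P = nRT/V = 0.2864 × 0.08206 × 1010.15 / 0.945 = 25.12 atm

25.1 atm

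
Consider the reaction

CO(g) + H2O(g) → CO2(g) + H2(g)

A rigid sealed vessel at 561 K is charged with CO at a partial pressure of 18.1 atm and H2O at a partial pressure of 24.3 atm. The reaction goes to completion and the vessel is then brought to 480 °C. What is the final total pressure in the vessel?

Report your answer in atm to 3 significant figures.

56.9 atm

Because the vessel is rigid and T is held at 561 K, work the stoichiometry in partial pressures (P_i = n_iRT/V).
P(H2O) required for 18.1 atm of CO = (1/1) × 18.1 = 18.10 atm; available 24.3 atm, so CO is limiting.
P(H2O) remaining = 24.3 − (1/1) × 18.1 = 6.200 atm
P(gaseous products) = (1+1)/1 × 18.1 = 36.20 atm
P_total at 561 K = 6.200 + 36.20 = 42.40 atm
Scaling to 480 °C: P = 42.40 × 753.15/561 = 56.92 atm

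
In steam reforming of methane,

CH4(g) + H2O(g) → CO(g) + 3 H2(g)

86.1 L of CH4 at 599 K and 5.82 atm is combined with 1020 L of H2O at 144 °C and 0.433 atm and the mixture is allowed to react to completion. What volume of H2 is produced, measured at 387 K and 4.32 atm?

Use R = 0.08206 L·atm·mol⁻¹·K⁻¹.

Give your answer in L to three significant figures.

225 L

n(CH4) = PV/RT = (5.82 × 86.1) / (0.08206 × 599) = 10.19 mol
n(H2O) = PV/RT = (0.433 × 1020) / (0.08206 × 417.15) = 12.90 mol
For 10.19 mol CH4, stoichiometry requires (1/1) × 10.19 = 10.19 mol H2O; 12.90 mol is available, so CH4 is limiting.
n(H2) = (3/1) × 10.19 = 30.57 mol
V(H2) = nRT/P = 30.57 × 0.08206 × 387 / 4.32 = 224.7 L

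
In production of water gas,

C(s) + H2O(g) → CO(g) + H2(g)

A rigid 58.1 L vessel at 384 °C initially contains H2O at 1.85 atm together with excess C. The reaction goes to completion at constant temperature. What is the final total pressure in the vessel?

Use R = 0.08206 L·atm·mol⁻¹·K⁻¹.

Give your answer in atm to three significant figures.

3.70 atm

Since T and V are fixed, P_final/P_initial = n_final/n_initial = 2/1.
P_final = (2/1) × 1.85 = 3.700 atm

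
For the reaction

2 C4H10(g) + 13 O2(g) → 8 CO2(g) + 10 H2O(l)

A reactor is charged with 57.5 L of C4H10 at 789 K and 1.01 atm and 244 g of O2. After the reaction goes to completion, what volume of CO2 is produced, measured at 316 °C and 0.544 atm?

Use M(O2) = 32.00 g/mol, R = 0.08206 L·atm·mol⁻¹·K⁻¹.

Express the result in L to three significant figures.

319 L

n(C4H10) = PV/RT = (1.01 × 57.5) / (0.08206 × 789) = 0.8970 mol
n(O2) = 244 / 32.00 = 7.625 mol
For 0.8970 mol C4H10, stoichiometry requires (13/2) × 0.8970 = 5.830 mol O2; 7.625 mol is available, so C4H10 is limiting.
n(CO2) = (8/2) × 0.8970 = 3.588 mol
V(CO2) = nRT/P = 3.588 × 0.08206 × 589.15 / 0.544 = 318.9 L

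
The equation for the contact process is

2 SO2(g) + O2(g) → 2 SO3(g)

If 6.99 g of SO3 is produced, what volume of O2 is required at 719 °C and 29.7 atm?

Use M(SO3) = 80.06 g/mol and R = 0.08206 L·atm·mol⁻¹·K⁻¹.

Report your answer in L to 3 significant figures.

0.120 L

n(SO3) = 6.990 / 80.06 = 0.08731 mol
n(O2) = (1/2) × 0.08731 = 0.04365 mol
V = nRT/P = 0.04365 × 0.08206 × 992.15 / 29.7 = 0.1197 L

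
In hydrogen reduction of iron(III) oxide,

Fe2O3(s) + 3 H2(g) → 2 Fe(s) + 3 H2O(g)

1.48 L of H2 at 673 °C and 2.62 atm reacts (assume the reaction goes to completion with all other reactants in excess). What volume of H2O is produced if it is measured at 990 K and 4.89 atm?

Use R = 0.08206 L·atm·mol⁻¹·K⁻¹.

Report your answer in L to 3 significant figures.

0.830 L

n(H2) = PV/RT = (2.62 × 1.48) / (0.08206 × 946.15) = 0.04994 mol
n(H2O) = (3/3) × 0.04994 = 0.04994 mol
V = nRT/P = 0.04994 × 0.08206 × 990 / 4.89 = 0.8297 L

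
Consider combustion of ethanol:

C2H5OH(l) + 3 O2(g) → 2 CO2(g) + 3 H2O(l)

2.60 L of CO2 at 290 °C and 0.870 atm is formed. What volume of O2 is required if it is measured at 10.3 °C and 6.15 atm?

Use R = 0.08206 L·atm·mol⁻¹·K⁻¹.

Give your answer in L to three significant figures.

0.278 L

n(CO2) = PV/RT = (0.870 × 2.60) / (0.08206 × 563.15) = 0.04895 mol
n(O2) = (3/2) × 0.04895 = 0.07343 mol
V = nRT/P = 0.07343 × 0.08206 × 283.45 / 6.15 = 0.2777 L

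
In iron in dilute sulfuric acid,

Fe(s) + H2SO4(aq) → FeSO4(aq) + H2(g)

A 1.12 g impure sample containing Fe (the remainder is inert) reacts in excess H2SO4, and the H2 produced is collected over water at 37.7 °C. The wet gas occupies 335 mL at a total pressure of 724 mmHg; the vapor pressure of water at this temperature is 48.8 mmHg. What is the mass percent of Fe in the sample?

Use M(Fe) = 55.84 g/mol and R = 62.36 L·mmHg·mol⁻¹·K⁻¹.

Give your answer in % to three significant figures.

P(H2) = 724 − 48.8 = 675.2 mmHg
n(H2) = PV/RT = (675.2 × 0.3350) / (62.36 × 310.85) = 0.01167 mol
n(Fe) = (1/1) × 0.01167 = 0.01167 mol
m(Fe) = 0.01167 × 55.84 = 0.6517 g
%Fe = 0.6517 / 1.12 × 100 = 58.19%

58.2 %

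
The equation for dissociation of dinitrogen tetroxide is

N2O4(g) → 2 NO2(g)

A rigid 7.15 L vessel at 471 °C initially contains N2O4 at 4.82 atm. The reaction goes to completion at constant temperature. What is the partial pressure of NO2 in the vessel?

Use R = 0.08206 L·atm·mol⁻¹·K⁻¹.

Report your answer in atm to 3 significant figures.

n(N2O4)₀ = PV/RT = (4.82 × 7.15) / (0.08206 × 744.15) = 0.5644 mol
n(NO2) = (2/1) × 0.5644 = 1.129 mol
P(NO2) = nRT/V = 1.129 × 0.08206 × 744.15 / 7.15 = 9.642 atm

9.64 atm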